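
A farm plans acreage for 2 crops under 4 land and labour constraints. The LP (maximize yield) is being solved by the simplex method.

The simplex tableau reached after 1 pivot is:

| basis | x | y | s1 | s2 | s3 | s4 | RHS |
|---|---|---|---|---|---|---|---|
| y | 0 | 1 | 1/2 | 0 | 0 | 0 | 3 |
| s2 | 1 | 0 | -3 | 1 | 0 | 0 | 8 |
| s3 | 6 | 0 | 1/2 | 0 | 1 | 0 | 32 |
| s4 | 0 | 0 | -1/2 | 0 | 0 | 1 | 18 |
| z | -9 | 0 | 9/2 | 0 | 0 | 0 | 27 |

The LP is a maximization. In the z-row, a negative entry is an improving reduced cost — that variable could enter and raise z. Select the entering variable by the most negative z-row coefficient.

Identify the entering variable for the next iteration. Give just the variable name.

Objective-row coefficients: x: -9, y: 0, s1: 9/2, s2: 0, s3: 0, s4: 0.
The most negative is -9 in column x, so x enters.

x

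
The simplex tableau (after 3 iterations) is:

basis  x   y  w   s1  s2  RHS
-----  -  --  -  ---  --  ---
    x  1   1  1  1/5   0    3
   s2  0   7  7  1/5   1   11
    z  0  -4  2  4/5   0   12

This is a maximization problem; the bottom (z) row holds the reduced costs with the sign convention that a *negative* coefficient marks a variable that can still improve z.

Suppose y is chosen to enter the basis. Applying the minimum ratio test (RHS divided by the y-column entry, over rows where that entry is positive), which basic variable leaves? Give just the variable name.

Ratios: row 1 (x): 3/1 = 3; row 2 (s2): 11/7 = 11/7.
Minimum ratio 11/7 is in the s2 row, so s2 leaves.

s2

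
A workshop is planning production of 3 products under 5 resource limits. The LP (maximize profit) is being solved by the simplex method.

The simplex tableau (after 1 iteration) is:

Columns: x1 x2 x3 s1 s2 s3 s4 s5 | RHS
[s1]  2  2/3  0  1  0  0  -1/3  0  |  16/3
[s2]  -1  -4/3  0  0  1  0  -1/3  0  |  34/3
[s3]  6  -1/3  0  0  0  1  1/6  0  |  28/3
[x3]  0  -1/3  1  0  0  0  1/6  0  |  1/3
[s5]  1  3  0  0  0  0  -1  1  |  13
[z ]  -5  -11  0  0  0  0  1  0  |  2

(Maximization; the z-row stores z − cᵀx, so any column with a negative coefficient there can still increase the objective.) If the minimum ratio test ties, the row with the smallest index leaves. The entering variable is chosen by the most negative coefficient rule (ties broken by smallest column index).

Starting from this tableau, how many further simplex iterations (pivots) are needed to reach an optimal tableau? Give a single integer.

pivot: x2 in, s5 out → z = 149/3
pivot: s4 in, x3 out → z = 135
No improving column remains; optimal.

2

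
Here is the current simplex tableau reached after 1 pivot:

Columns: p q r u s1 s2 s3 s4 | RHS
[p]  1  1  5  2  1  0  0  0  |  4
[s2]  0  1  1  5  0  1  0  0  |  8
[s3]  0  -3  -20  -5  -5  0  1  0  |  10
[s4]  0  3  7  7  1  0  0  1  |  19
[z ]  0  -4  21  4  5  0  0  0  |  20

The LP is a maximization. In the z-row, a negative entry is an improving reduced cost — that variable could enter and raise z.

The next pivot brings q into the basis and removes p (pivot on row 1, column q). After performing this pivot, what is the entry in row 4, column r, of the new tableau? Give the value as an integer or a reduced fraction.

Pivot element is row 1, column q: 1.
Normalize row 1: new (row 1, r) = 5/1 = 5.
row 4 ← row 4 − 3·(new row 1): 7 − 3·5 = -8.

-8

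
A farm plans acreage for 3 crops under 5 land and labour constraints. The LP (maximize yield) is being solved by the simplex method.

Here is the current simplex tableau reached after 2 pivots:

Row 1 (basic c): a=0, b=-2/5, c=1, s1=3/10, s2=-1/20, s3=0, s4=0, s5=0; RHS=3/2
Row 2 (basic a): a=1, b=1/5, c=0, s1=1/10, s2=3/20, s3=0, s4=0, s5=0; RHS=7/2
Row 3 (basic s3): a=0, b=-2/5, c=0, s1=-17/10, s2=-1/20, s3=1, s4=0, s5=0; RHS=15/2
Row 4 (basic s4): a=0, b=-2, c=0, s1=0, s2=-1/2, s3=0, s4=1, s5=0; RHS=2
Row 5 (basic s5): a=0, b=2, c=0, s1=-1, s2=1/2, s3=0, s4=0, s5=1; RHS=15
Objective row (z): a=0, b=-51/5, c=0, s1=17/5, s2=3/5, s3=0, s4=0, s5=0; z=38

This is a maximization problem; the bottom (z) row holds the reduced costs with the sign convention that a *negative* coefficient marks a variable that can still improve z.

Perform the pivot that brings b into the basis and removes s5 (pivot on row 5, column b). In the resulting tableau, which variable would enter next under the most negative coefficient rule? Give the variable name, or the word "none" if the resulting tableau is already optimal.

Pivot element 2. New z-row = old z-row − (-51/5)·(row 5/2).
Updated z-row coefficients: a: 0, b: 0, c: 0, s1: -17/10, s2: 63/20, s3: 0, s4: 0, s5: 51/10.
The most negative is -17/10 in column s1, so s1 would enter next.

s1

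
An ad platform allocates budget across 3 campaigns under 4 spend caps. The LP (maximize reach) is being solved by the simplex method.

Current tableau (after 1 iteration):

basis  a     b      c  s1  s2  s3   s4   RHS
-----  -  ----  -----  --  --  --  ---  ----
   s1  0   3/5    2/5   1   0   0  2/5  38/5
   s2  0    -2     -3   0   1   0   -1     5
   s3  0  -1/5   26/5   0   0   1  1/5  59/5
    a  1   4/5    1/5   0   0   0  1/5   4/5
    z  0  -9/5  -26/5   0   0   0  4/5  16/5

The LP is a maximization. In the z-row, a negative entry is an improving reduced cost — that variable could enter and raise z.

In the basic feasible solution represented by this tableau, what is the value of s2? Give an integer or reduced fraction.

5

s2 is basic (row 2); its value is the RHS of that row: 5.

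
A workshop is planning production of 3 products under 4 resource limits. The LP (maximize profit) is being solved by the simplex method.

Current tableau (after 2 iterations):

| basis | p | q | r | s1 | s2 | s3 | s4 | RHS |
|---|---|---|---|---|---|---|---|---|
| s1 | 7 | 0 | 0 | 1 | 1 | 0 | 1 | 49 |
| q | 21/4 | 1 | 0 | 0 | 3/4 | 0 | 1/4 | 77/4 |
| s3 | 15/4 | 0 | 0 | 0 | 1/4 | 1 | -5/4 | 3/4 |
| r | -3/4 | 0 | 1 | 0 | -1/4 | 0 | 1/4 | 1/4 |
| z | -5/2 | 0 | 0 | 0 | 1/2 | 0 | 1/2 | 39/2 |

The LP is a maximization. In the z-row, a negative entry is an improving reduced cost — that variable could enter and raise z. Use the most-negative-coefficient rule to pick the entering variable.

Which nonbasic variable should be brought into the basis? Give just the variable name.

p

Objective-row coefficients: p: -5/2, q: 0, r: 0, s1: 0, s2: 1/2, s3: 0, s4: 1/2.
The most negative is -5/2 in column p, so p enters.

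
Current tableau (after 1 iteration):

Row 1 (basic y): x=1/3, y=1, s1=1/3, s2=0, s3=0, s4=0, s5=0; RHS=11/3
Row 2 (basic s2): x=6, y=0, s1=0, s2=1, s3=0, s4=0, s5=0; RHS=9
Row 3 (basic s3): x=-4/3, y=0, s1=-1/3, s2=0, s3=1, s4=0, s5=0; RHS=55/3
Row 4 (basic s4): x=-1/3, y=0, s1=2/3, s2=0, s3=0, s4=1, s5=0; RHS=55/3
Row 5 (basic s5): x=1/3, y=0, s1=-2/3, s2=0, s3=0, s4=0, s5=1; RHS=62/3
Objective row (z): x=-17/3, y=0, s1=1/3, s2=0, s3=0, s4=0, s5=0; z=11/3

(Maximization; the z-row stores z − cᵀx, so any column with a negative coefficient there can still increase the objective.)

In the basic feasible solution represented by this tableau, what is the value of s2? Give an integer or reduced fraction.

s2 is basic (row 2); its value is the RHS of that row: 9.

9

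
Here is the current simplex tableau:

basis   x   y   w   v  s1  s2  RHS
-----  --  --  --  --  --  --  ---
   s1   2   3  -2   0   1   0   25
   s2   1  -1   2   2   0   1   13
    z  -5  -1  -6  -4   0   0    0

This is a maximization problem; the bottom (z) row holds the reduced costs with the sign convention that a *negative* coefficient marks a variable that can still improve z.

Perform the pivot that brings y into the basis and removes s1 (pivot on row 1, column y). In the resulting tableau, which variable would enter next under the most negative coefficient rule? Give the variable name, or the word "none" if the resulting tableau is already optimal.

Pivot element 3. New z-row = old z-row − (-1)·(row 1/3).
Updated z-row coefficients: x: -13/3, y: 0, w: -20/3, v: -4, s1: 1/3, s2: 0.
The most negative is -20/3 in column w, so w would enter next.

w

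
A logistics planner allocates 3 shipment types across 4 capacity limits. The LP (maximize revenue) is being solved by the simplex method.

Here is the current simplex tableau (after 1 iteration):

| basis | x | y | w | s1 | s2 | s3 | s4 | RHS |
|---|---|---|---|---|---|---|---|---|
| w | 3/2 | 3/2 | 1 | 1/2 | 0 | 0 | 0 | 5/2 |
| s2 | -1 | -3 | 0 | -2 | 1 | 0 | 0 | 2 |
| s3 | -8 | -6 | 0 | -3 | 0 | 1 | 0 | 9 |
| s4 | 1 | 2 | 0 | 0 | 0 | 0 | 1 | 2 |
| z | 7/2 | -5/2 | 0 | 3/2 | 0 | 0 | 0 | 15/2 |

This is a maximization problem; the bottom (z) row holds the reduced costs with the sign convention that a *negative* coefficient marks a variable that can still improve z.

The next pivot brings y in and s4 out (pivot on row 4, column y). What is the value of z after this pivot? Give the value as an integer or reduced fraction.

10

Minimum ratio for y: 2/2 = 1.
z changes by −(z-row coeff of y)·ratio = −(-5/2)·1 = 5/2.
New z = 15/2 + (5/2) = 10.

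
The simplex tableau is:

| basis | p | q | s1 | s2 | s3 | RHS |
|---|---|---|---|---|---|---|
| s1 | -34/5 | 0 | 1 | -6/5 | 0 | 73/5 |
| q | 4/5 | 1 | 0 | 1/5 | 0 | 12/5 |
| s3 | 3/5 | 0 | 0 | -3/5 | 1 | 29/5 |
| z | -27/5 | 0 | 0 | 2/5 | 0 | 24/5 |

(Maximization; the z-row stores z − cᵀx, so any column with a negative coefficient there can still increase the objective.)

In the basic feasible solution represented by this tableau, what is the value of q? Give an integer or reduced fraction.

q is basic (row 2); its value is the RHS of that row: 12/5.

12/5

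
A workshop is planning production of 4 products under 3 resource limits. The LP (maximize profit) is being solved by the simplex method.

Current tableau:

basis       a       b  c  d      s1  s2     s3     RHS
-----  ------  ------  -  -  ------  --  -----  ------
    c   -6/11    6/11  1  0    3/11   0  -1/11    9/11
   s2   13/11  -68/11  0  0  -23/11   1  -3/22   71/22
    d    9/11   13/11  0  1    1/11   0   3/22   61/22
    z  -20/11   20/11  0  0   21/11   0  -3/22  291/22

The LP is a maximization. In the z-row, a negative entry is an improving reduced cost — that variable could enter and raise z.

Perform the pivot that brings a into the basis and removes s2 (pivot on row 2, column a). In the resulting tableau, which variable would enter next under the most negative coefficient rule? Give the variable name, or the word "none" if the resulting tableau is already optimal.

Pivot element 13/11. New z-row = old z-row − (-20/11)·(row 2/(13/11)).
Updated z-row coefficients: a: 0, b: -100/13, c: 0, d: 0, s1: -17/13, s2: 20/13, s3: -9/26.
The most negative is -100/13 in column b, so b would enter next.

b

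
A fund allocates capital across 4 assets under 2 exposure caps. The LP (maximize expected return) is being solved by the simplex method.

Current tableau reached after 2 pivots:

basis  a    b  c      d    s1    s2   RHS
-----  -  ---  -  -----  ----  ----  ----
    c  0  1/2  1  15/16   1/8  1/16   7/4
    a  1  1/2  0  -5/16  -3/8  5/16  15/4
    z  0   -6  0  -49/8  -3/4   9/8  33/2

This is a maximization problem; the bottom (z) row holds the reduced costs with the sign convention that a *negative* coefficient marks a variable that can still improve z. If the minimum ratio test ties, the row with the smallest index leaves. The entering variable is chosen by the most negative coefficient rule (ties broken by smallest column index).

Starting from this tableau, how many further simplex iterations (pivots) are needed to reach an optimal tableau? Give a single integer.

pivot: d in, c out → z = 419/15
pivot: b in, d out → z = 75/2
No improving column remains; optimal.

2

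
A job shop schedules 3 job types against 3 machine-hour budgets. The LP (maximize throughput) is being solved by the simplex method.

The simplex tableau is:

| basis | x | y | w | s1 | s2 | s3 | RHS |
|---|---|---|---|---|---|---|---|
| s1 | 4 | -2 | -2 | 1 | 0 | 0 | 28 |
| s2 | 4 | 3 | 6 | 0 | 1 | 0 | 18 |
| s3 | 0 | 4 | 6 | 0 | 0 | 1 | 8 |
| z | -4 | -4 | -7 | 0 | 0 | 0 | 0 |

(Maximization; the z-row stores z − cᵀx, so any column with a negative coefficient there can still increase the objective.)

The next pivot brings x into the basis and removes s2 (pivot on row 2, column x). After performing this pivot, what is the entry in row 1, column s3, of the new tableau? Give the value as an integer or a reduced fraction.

Pivot element is row 2, column x: 4.
Normalize row 2: new (row 2, s3) = 0/4 = 0.
row 1 ← row 1 − 4·(new row 2): 0 − 4·0 = 0.

0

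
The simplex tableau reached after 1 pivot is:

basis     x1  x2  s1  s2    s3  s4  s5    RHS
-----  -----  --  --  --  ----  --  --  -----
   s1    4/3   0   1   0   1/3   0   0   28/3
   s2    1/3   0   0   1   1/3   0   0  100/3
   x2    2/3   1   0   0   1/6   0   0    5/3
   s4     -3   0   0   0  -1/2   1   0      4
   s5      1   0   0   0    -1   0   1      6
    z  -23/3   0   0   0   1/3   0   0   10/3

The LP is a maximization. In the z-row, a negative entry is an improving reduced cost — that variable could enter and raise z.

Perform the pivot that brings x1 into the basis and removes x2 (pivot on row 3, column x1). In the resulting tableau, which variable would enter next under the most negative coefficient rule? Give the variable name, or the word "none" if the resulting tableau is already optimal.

none

Pivot element 2/3. New z-row = old z-row − (-23/3)·(row 3/(2/3)).
Updated z-row coefficients: x1: 0, x2: 23/2, s1: 0, s2: 0, s3: 9/4, s4: 0, s5: 0.
No coefficient is strictly negative; the tableau after this pivot is optimal.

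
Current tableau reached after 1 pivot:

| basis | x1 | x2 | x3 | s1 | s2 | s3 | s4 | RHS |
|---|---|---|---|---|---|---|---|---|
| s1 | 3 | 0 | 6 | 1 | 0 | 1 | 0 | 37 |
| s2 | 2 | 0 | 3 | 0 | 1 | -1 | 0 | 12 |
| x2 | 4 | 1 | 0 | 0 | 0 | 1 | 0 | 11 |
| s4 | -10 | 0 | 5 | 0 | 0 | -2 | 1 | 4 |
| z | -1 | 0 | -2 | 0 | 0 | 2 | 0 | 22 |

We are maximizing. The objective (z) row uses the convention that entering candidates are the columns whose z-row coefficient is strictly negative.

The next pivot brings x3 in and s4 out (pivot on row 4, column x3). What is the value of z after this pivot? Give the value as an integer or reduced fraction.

Minimum ratio for x3: 4/5 = 4/5.
z changes by −(z-row coeff of x3)·ratio = −(-2)·(4/5) = 8/5.
New z = 22 + (8/5) = 118/5.

118/5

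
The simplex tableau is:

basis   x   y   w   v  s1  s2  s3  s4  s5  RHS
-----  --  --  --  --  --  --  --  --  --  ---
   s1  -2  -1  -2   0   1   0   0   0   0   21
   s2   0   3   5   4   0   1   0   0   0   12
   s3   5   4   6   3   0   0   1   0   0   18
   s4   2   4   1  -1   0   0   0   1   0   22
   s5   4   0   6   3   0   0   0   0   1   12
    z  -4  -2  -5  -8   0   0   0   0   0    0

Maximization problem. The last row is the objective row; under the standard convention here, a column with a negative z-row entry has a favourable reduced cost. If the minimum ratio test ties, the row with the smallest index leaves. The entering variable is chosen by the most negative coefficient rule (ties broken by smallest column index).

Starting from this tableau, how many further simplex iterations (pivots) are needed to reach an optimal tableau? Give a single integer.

2

pivot: v in, s2 out → z = 24
pivot: x in, s5 out → z = 27
No improving column remains; optimal.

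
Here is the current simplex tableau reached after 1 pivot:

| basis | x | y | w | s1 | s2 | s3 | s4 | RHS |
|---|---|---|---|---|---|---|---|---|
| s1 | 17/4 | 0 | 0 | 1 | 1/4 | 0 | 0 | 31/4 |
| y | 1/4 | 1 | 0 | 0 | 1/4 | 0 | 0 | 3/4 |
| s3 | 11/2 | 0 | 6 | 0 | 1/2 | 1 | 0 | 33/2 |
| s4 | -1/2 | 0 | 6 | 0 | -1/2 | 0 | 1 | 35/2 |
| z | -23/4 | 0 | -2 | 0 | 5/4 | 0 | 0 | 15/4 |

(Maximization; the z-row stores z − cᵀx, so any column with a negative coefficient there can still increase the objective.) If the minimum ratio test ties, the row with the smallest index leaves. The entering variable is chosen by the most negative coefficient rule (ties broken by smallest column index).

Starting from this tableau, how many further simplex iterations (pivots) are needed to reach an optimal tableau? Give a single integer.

pivot: x in, s1 out → z = 242/17
pivot: w in, s3 out → z = 836/51
No improving column remains; optimal.

2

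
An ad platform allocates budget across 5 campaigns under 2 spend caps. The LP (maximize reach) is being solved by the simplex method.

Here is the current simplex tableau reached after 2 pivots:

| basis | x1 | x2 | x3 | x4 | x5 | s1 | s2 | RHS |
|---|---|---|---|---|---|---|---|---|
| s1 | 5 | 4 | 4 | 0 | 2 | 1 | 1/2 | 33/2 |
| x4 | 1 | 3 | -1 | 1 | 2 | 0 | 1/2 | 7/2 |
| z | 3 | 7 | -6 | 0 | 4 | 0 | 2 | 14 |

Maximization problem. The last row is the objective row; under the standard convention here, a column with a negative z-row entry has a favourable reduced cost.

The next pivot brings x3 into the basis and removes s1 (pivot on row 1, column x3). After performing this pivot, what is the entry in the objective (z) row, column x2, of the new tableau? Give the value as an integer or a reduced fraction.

13

Pivot element is row 1, column x3: 4.
Normalize row 1: new (row 1, x2) = 4/4 = 1.
z-row ← z-row − (-6)·(new row 1): 7 − (-6)·1 = 13.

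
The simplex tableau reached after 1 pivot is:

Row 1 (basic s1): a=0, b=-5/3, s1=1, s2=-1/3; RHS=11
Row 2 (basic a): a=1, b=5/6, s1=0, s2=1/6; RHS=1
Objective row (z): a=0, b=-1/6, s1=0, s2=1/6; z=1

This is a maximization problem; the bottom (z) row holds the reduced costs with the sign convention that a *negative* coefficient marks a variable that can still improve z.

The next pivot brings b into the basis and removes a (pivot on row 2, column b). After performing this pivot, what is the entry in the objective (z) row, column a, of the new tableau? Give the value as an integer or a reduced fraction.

1/5

Pivot element is row 2, column b: 5/6.
Normalize row 2: new (row 2, a) = 1/(5/6) = 6/5.
z-row ← z-row − (-1/6)·(new row 2): 0 − (-1/6)·(6/5) = 1/5.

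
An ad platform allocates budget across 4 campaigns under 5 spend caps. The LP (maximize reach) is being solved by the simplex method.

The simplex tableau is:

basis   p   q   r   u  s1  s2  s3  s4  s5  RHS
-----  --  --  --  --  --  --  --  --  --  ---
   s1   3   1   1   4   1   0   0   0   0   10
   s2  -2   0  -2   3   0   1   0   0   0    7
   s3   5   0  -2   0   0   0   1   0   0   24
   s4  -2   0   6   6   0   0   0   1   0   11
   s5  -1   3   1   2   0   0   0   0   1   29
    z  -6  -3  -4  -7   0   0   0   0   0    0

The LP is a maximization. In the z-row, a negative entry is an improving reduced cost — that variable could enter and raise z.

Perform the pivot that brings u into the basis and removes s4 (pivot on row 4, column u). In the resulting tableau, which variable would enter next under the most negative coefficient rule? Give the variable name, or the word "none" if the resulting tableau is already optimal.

Pivot element 6. New z-row = old z-row − (-7)·(row 4/6).
Updated z-row coefficients: p: -25/3, q: -3, r: 3, u: 0, s1: 0, s2: 0, s3: 0, s4: 7/6, s5: 0.
The most negative is -25/3 in column p, so p would enter next.

p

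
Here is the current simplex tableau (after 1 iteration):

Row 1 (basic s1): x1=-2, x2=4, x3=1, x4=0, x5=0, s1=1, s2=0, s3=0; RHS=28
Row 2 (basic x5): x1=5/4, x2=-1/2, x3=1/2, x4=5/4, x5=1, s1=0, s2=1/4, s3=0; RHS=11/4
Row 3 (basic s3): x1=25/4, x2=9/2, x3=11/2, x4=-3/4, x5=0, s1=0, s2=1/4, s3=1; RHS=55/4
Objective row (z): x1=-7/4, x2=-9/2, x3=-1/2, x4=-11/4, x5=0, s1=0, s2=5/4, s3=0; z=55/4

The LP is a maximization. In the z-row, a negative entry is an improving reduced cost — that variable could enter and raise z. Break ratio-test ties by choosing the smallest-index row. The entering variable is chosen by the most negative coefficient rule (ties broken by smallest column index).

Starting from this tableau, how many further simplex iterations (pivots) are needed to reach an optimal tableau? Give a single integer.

2

pivot: x2 in, s3 out → z = 55/2
pivot: x4 in, x5 out → z = 121/3
No improving column remains; optimal.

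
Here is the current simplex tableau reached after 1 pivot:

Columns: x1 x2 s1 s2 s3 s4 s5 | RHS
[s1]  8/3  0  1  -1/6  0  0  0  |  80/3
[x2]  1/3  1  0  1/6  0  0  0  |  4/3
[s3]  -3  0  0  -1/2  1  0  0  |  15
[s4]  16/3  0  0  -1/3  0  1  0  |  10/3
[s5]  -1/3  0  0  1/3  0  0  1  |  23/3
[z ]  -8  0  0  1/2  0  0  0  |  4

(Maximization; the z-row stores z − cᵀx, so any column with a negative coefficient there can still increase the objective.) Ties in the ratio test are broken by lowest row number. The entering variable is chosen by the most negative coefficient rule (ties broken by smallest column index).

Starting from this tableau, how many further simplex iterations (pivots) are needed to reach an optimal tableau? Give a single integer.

pivot: x1 in, s4 out → z = 9
No improving column remains; optimal.

1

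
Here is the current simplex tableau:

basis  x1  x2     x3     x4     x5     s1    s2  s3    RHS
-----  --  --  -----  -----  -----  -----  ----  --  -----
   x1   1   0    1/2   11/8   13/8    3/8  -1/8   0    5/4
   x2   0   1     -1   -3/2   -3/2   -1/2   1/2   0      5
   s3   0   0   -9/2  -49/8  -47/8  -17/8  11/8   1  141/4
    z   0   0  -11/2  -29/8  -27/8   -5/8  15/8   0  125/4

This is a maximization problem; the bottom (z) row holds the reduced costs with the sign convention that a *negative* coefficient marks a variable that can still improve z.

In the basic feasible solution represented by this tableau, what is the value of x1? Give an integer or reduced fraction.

5/4

x1 is basic (row 1); its value is the RHS of that row: 5/4.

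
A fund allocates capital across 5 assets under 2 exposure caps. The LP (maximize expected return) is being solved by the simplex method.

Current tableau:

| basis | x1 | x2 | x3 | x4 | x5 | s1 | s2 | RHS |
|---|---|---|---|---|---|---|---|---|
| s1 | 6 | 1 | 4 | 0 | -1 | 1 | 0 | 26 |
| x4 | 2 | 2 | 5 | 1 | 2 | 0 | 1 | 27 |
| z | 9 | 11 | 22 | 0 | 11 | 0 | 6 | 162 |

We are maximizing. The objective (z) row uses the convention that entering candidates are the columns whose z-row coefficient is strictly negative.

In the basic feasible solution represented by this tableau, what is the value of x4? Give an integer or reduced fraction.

x4 is basic (row 2); its value is the RHS of that row: 27.

27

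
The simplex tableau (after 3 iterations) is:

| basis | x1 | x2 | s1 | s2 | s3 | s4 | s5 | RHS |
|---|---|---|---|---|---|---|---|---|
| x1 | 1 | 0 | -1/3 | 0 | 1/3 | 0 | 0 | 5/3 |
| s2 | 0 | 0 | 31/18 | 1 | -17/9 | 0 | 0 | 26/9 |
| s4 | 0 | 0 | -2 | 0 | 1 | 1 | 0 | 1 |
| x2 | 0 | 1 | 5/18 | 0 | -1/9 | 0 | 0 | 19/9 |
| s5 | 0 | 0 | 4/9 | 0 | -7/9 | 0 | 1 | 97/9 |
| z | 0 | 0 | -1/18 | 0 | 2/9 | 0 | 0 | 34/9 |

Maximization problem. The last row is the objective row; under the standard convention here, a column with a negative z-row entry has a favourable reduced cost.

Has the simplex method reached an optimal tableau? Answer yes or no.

no

Column s1 has objective-row coefficient -1/18, which is negative; an improving pivot exists, so not yet optimal.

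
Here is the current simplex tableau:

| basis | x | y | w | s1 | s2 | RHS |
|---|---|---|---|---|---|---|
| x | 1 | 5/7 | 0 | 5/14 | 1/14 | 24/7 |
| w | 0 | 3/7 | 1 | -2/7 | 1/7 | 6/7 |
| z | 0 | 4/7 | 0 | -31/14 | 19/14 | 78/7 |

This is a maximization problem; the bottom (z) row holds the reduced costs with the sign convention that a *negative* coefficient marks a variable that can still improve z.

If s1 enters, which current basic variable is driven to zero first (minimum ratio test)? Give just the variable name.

Ratios: row 1 (x): (24/7)/(5/14) = 48/5; row 2 (w): entry -2/7 ≤ 0, skip.
Minimum ratio 48/5 is in the x row, so x leaves.

x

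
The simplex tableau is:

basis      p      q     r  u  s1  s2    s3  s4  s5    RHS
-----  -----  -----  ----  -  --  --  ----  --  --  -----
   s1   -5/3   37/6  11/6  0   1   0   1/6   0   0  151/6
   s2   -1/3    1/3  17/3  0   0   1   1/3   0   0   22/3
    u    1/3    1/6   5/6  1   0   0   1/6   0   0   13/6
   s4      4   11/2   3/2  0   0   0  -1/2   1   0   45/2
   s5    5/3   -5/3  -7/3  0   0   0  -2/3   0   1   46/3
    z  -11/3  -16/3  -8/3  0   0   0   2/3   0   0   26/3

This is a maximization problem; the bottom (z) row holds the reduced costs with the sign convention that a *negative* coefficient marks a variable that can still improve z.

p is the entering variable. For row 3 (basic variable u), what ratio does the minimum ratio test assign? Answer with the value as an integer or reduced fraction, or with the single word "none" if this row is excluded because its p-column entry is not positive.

Ratio = RHS / (p entry) = (13/6) / (1/3) = 13/2.

13/2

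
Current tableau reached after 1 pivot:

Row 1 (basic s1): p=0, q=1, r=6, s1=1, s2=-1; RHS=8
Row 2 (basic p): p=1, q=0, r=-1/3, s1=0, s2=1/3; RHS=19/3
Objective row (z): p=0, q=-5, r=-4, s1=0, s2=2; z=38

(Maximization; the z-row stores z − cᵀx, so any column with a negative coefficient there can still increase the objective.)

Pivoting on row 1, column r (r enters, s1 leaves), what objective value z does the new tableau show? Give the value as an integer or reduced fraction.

130/3

Minimum ratio for r: 8/6 = 4/3.
z changes by −(z-row coeff of r)·ratio = −(-4)·(4/3) = 16/3.
New z = 38 + (16/3) = 130/3.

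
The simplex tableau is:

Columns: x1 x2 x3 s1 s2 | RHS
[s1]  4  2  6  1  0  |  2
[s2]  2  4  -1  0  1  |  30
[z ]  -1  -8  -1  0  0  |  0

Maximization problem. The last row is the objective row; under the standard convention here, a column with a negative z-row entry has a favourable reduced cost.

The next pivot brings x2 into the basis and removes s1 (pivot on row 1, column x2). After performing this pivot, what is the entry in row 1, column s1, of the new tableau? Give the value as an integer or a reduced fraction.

1/2

Pivot element is row 1, column x2: 2.
Normalize row 1: new (row 1, s1) = 1/2 = 1/2.
Row 1 is the pivot row, so the entry is 1/2.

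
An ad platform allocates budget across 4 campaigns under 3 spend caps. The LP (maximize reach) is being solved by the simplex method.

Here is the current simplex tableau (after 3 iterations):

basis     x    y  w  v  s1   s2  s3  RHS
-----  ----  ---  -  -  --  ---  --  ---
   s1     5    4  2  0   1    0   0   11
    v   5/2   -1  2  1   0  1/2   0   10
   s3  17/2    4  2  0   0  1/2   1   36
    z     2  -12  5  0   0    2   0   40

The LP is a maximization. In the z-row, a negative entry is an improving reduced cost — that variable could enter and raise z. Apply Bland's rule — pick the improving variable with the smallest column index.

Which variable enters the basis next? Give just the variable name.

Objective-row coefficients: x: 2, y: -12, w: 5, v: 0, s1: 0, s2: 2, s3: 0.
Improving columns: y. Bland's rule picks the smallest column index → y.

y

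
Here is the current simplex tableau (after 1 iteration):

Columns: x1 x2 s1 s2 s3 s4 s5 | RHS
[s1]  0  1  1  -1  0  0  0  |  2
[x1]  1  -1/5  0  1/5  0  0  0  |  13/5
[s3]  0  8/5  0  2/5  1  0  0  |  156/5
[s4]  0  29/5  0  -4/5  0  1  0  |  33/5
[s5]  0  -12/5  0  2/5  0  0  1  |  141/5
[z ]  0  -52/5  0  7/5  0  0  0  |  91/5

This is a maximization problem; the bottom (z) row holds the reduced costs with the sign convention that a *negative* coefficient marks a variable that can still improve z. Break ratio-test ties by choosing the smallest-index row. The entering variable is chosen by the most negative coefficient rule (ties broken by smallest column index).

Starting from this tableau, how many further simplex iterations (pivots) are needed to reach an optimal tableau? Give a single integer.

2

pivot: x2 in, s4 out → z = 871/29
pivot: s2 in, x1 out → z = 153/5
No improving column remains; optimal.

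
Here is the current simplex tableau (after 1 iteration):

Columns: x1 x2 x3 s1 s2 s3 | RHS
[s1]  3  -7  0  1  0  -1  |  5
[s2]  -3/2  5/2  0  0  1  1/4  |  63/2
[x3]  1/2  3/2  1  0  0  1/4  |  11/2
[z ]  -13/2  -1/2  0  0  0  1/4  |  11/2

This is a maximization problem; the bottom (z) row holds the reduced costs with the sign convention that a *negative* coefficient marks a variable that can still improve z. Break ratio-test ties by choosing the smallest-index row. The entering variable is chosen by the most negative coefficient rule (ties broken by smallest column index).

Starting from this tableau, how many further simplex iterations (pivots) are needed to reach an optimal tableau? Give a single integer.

2

pivot: x1 in, s1 out → z = 49/3
pivot: x2 in, x3 out → z = 175/4
No improving column remains; optimal.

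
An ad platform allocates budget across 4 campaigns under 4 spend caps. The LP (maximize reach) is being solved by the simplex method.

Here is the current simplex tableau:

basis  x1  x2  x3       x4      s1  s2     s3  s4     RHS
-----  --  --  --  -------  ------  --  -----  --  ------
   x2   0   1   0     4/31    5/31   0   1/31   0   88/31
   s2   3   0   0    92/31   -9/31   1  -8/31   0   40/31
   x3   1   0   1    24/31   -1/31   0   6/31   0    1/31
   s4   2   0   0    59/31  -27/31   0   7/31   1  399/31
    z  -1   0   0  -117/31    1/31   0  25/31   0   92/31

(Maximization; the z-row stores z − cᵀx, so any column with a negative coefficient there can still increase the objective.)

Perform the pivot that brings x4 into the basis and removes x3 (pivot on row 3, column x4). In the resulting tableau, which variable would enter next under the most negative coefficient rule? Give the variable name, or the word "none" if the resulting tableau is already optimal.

s1

Pivot element 24/31. New z-row = old z-row − (-117/31)·(row 3/(24/31)).
Updated z-row coefficients: x1: 31/8, x2: 0, x3: 39/8, x4: 0, s1: -1/8, s2: 0, s3: 7/4, s4: 0.
The most negative is -1/8 in column s1, so s1 would enter next.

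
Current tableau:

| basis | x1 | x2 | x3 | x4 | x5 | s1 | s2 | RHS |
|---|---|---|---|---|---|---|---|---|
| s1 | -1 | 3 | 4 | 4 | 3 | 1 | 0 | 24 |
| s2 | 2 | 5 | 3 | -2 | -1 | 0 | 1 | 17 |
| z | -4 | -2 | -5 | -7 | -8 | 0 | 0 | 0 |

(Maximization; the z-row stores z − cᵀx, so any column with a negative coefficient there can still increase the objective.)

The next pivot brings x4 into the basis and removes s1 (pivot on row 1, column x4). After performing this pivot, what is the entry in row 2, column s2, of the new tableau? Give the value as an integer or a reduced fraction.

Pivot element is row 1, column x4: 4.
Normalize row 1: new (row 1, s2) = 0/4 = 0.
row 2 ← row 2 − (-2)·(new row 1): 1 − (-2)·0 = 1.

1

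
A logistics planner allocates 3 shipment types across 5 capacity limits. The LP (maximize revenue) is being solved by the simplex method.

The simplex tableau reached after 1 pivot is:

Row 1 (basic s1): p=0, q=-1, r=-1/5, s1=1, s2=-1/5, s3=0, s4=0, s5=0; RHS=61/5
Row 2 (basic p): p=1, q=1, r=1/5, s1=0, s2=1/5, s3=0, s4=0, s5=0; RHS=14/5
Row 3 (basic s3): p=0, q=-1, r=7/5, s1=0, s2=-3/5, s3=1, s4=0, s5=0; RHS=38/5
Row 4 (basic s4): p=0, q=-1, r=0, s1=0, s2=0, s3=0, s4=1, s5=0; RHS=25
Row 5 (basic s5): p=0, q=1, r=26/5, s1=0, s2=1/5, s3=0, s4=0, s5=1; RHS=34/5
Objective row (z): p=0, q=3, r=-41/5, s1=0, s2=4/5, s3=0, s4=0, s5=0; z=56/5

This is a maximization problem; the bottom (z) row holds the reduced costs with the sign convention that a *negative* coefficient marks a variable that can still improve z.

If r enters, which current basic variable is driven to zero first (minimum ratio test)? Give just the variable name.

s5

Ratios: row 1 (s1): entry -1/5 ≤ 0, skip; row 2 (p): (14/5)/(1/5) = 14; row 3 (s3): (38/5)/(7/5) = 38/7; row 4 (s4): entry 0 ≤ 0, skip; row 5 (s5): (34/5)/(26/5) = 17/13.
Minimum ratio 17/13 is in the s5 row, so s5 leaves.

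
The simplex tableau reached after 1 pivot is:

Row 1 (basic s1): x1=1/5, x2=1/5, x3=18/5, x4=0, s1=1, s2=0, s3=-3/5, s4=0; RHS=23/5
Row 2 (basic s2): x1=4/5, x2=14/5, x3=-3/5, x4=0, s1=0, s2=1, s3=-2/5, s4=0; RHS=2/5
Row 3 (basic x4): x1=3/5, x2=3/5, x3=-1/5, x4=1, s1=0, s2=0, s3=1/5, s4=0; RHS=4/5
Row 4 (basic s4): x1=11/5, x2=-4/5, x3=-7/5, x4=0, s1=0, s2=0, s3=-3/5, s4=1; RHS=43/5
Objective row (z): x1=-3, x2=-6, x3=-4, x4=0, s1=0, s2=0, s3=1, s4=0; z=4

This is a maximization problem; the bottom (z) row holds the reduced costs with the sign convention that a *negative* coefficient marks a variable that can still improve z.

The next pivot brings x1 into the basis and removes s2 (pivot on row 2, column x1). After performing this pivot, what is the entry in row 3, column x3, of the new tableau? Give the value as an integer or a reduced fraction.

1/4

Pivot element is row 2, column x1: 4/5.
Normalize row 2: new (row 2, x3) = (-3/5)/(4/5) = -3/4.
row 3 ← row 3 − (3/5)·(new row 2): -1/5 − (3/5)·(-3/4) = 1/4.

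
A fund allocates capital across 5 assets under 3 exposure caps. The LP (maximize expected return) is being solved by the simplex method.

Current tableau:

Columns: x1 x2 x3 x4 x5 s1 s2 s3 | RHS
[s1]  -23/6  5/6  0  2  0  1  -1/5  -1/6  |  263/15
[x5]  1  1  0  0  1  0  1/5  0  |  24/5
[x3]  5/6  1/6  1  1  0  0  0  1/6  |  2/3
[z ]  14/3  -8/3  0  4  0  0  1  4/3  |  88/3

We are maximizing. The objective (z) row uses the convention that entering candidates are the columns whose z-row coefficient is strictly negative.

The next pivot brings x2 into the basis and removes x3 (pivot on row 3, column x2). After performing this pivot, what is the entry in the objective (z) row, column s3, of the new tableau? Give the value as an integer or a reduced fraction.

4

Pivot element is row 3, column x2: 1/6.
Normalize row 3: new (row 3, s3) = (1/6)/(1/6) = 1.
z-row ← z-row − (-8/3)·(new row 3): 4/3 − (-8/3)·1 = 4.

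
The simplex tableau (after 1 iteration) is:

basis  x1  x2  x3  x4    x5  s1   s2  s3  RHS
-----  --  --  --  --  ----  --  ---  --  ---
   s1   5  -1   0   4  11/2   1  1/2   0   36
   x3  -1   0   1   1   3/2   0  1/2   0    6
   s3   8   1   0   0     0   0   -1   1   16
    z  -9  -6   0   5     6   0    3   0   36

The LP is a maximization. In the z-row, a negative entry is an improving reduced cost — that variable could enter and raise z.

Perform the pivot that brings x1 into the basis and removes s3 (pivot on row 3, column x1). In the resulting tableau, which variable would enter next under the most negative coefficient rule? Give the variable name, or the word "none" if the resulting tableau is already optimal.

Pivot element 8. New z-row = old z-row − (-9)·(row 3/8).
Updated z-row coefficients: x1: 0, x2: -39/8, x3: 0, x4: 5, x5: 6, s1: 0, s2: 15/8, s3: 9/8.
The most negative is -39/8 in column x2, so x2 would enter next.

x2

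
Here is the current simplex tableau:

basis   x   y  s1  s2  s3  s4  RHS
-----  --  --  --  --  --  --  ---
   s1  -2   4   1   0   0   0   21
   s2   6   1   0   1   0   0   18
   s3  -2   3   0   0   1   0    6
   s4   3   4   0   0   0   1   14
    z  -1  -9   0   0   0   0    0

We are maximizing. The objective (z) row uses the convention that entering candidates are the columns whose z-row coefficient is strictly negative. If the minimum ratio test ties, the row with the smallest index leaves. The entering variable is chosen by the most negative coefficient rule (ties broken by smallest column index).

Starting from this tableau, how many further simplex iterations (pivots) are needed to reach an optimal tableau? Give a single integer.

pivot: y in, s3 out → z = 18
pivot: x in, s4 out → z = 432/17
No improving column remains; optimal.

2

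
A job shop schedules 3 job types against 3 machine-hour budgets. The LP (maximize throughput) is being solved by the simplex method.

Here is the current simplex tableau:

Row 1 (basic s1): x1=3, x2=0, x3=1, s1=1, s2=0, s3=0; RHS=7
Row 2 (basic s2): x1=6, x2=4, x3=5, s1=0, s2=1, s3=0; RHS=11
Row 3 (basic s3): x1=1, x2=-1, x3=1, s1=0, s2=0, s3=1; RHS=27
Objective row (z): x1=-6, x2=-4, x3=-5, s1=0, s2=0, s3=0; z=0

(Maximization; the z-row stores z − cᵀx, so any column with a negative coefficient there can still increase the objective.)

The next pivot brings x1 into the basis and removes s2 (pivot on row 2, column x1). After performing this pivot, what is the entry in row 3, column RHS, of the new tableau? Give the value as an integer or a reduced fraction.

Pivot element is row 2, column x1: 6.
Normalize row 2: new (row 2, RHS) = 11/6 = 11/6.
row 3 ← row 3 − 1·(new row 2): 27 − 1·(11/6) = 151/6.

151/6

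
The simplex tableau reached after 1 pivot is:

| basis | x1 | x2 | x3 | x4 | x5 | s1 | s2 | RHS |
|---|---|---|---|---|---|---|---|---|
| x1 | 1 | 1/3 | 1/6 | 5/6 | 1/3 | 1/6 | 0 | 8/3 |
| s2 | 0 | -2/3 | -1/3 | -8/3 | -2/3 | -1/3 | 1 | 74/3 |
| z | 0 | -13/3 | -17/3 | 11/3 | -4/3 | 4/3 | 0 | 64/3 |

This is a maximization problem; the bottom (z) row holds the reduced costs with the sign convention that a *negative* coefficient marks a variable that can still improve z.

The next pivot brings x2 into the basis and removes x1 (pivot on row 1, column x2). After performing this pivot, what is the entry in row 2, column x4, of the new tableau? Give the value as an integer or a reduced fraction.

-1

Pivot element is row 1, column x2: 1/3.
Normalize row 1: new (row 1, x4) = (5/6)/(1/3) = 5/2.
row 2 ← row 2 − (-2/3)·(new row 1): -8/3 − (-2/3)·(5/2) = -1.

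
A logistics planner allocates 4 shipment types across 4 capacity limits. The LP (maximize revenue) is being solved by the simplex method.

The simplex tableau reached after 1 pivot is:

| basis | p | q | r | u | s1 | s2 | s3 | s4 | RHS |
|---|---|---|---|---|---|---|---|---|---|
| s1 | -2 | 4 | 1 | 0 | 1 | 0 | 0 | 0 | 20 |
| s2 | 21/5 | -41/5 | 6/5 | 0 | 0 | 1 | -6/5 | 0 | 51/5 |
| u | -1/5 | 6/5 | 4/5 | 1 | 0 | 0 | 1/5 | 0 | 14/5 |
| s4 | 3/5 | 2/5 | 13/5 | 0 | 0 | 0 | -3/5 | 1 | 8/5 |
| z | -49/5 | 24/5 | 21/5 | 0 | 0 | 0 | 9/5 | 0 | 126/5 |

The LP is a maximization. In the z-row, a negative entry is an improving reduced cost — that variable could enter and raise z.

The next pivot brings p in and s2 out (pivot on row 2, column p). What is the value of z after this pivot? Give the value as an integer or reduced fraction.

Minimum ratio for p: (51/5)/(21/5) = 17/7.
z changes by −(z-row coeff of p)·ratio = −(-49/5)·(17/7) = 119/5.
New z = 126/5 + (119/5) = 49.

49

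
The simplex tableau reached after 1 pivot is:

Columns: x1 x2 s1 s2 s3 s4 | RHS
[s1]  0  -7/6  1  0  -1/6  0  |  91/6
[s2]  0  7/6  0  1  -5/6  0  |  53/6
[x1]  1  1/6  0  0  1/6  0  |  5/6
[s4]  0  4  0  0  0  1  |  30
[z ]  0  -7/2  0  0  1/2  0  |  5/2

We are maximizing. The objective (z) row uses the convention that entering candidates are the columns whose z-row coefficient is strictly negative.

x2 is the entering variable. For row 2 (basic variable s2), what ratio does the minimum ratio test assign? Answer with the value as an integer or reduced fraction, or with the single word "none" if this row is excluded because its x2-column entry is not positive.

Ratio = RHS / (x2 entry) = (53/6) / (7/6) = 53/7.

53/7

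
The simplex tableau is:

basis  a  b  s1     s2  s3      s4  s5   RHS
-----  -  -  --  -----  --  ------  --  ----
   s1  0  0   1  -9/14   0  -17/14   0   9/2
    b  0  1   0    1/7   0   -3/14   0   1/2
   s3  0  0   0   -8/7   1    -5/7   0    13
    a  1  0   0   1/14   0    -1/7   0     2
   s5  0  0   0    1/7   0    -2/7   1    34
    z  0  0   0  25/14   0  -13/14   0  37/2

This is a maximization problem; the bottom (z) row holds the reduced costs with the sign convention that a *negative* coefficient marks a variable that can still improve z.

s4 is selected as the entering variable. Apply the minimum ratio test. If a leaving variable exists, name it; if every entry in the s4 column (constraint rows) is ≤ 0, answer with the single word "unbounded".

unbounded

s4-column entries: row 1: -17/14, row 2: -3/14, row 3: -5/7, row 4: -1/7, row 5: -2/7. All ≤ 0, so s4 can increase without bound; the LP is unbounded in this direction.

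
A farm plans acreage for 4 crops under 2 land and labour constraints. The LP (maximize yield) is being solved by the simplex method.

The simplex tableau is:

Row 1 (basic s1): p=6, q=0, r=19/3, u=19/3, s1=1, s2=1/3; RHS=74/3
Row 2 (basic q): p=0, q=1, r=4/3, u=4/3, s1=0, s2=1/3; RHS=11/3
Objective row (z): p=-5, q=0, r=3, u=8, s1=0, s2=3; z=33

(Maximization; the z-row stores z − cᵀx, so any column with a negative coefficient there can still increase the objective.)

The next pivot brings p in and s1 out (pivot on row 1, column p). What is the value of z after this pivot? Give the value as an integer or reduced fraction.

482/9

Minimum ratio for p: (74/3)/6 = 37/9.
z changes by −(z-row coeff of p)·ratio = −(-5)·(37/9) = 185/9.
New z = 33 + (185/9) = 482/9.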